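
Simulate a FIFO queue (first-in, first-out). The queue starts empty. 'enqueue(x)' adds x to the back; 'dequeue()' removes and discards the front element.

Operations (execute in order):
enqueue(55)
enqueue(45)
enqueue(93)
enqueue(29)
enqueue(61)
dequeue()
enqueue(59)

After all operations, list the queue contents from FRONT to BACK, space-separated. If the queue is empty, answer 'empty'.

Answer: 45 93 29 61 59

Derivation:
enqueue(55): [55]
enqueue(45): [55, 45]
enqueue(93): [55, 45, 93]
enqueue(29): [55, 45, 93, 29]
enqueue(61): [55, 45, 93, 29, 61]
dequeue(): [45, 93, 29, 61]
enqueue(59): [45, 93, 29, 61, 59]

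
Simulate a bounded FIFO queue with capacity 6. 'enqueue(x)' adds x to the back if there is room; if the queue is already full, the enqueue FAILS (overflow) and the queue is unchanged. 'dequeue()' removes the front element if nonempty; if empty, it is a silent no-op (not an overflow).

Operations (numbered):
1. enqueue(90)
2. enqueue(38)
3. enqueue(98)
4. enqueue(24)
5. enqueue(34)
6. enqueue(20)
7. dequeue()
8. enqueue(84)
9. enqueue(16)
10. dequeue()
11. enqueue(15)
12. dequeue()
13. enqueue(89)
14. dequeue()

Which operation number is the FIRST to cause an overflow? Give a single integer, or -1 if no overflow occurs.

1. enqueue(90): size=1
2. enqueue(38): size=2
3. enqueue(98): size=3
4. enqueue(24): size=4
5. enqueue(34): size=5
6. enqueue(20): size=6
7. dequeue(): size=5
8. enqueue(84): size=6
9. enqueue(16): size=6=cap → OVERFLOW (fail)
10. dequeue(): size=5
11. enqueue(15): size=6
12. dequeue(): size=5
13. enqueue(89): size=6
14. dequeue(): size=5

Answer: 9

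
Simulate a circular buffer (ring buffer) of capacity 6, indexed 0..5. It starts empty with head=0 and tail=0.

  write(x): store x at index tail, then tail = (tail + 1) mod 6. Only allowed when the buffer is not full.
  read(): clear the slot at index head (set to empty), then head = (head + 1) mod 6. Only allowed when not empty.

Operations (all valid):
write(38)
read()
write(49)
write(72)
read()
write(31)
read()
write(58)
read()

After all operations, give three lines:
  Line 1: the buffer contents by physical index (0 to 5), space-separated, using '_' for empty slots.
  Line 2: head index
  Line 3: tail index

write(38): buf=[38 _ _ _ _ _], head=0, tail=1, size=1
read(): buf=[_ _ _ _ _ _], head=1, tail=1, size=0
write(49): buf=[_ 49 _ _ _ _], head=1, tail=2, size=1
write(72): buf=[_ 49 72 _ _ _], head=1, tail=3, size=2
read(): buf=[_ _ 72 _ _ _], head=2, tail=3, size=1
write(31): buf=[_ _ 72 31 _ _], head=2, tail=4, size=2
read(): buf=[_ _ _ 31 _ _], head=3, tail=4, size=1
write(58): buf=[_ _ _ 31 58 _], head=3, tail=5, size=2
read(): buf=[_ _ _ _ 58 _], head=4, tail=5, size=1

Answer: _ _ _ _ 58 _
4
5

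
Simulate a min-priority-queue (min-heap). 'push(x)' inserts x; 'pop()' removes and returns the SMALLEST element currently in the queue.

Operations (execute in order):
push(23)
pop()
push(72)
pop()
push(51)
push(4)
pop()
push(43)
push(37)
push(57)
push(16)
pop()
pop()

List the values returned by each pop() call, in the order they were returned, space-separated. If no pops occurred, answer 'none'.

Answer: 23 72 4 16 37

Derivation:
push(23): heap contents = [23]
pop() → 23: heap contents = []
push(72): heap contents = [72]
pop() → 72: heap contents = []
push(51): heap contents = [51]
push(4): heap contents = [4, 51]
pop() → 4: heap contents = [51]
push(43): heap contents = [43, 51]
push(37): heap contents = [37, 43, 51]
push(57): heap contents = [37, 43, 51, 57]
push(16): heap contents = [16, 37, 43, 51, 57]
pop() → 16: heap contents = [37, 43, 51, 57]
pop() → 37: heap contents = [43, 51, 57]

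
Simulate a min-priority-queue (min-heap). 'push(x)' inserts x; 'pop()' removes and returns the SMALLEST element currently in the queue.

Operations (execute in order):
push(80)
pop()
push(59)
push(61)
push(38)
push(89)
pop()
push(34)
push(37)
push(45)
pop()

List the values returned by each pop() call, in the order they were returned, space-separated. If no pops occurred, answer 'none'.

Answer: 80 38 34

Derivation:
push(80): heap contents = [80]
pop() → 80: heap contents = []
push(59): heap contents = [59]
push(61): heap contents = [59, 61]
push(38): heap contents = [38, 59, 61]
push(89): heap contents = [38, 59, 61, 89]
pop() → 38: heap contents = [59, 61, 89]
push(34): heap contents = [34, 59, 61, 89]
push(37): heap contents = [34, 37, 59, 61, 89]
push(45): heap contents = [34, 37, 45, 59, 61, 89]
pop() → 34: heap contents = [37, 45, 59, 61, 89]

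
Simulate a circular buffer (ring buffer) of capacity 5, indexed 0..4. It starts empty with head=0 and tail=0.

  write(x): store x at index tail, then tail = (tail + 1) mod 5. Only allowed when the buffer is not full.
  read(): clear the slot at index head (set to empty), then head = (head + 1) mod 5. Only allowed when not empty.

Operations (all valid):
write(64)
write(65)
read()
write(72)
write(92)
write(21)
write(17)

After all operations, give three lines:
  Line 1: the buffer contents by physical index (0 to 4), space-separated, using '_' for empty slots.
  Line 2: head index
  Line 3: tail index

Answer: 17 65 72 92 21
1
1

Derivation:
write(64): buf=[64 _ _ _ _], head=0, tail=1, size=1
write(65): buf=[64 65 _ _ _], head=0, tail=2, size=2
read(): buf=[_ 65 _ _ _], head=1, tail=2, size=1
write(72): buf=[_ 65 72 _ _], head=1, tail=3, size=2
write(92): buf=[_ 65 72 92 _], head=1, tail=4, size=3
write(21): buf=[_ 65 72 92 21], head=1, tail=0, size=4
write(17): buf=[17 65 72 92 21], head=1, tail=1, size=5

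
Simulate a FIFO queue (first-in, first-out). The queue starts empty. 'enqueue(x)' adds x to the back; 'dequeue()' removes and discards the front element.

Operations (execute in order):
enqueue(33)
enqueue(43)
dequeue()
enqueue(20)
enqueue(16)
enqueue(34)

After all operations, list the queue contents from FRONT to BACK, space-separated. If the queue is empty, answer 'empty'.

Answer: 43 20 16 34

Derivation:
enqueue(33): [33]
enqueue(43): [33, 43]
dequeue(): [43]
enqueue(20): [43, 20]
enqueue(16): [43, 20, 16]
enqueue(34): [43, 20, 16, 34]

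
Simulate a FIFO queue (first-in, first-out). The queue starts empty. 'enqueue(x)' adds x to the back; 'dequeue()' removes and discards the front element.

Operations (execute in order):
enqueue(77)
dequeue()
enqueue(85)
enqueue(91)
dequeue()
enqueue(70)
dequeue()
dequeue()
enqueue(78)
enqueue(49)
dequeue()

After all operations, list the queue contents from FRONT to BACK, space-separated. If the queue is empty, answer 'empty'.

enqueue(77): [77]
dequeue(): []
enqueue(85): [85]
enqueue(91): [85, 91]
dequeue(): [91]
enqueue(70): [91, 70]
dequeue(): [70]
dequeue(): []
enqueue(78): [78]
enqueue(49): [78, 49]
dequeue(): [49]

Answer: 49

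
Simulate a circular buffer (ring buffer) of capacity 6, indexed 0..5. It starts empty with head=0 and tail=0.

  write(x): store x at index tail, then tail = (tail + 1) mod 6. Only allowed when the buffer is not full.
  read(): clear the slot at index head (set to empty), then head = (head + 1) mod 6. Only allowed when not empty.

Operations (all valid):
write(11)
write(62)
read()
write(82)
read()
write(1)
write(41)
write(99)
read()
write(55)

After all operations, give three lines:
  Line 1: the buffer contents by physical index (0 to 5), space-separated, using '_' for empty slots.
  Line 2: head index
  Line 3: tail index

Answer: 55 _ _ 1 41 99
3
1

Derivation:
write(11): buf=[11 _ _ _ _ _], head=0, tail=1, size=1
write(62): buf=[11 62 _ _ _ _], head=0, tail=2, size=2
read(): buf=[_ 62 _ _ _ _], head=1, tail=2, size=1
write(82): buf=[_ 62 82 _ _ _], head=1, tail=3, size=2
read(): buf=[_ _ 82 _ _ _], head=2, tail=3, size=1
write(1): buf=[_ _ 82 1 _ _], head=2, tail=4, size=2
write(41): buf=[_ _ 82 1 41 _], head=2, tail=5, size=3
write(99): buf=[_ _ 82 1 41 99], head=2, tail=0, size=4
read(): buf=[_ _ _ 1 41 99], head=3, tail=0, size=3
write(55): buf=[55 _ _ 1 41 99], head=3, tail=1, size=4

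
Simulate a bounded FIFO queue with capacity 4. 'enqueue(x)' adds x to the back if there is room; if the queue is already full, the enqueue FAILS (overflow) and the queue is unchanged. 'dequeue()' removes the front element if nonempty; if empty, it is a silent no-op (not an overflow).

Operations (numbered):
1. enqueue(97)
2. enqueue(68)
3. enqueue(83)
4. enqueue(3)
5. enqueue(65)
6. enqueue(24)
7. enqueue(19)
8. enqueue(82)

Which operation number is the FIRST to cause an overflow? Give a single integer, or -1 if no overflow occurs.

1. enqueue(97): size=1
2. enqueue(68): size=2
3. enqueue(83): size=3
4. enqueue(3): size=4
5. enqueue(65): size=4=cap → OVERFLOW (fail)
6. enqueue(24): size=4=cap → OVERFLOW (fail)
7. enqueue(19): size=4=cap → OVERFLOW (fail)
8. enqueue(82): size=4=cap → OVERFLOW (fail)

Answer: 5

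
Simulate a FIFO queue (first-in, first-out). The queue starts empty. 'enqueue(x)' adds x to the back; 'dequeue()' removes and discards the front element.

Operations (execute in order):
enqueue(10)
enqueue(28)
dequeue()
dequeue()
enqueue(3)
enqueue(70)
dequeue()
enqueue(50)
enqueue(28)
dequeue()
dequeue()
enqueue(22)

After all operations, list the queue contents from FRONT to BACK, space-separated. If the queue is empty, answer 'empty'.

enqueue(10): [10]
enqueue(28): [10, 28]
dequeue(): [28]
dequeue(): []
enqueue(3): [3]
enqueue(70): [3, 70]
dequeue(): [70]
enqueue(50): [70, 50]
enqueue(28): [70, 50, 28]
dequeue(): [50, 28]
dequeue(): [28]
enqueue(22): [28, 22]

Answer: 28 22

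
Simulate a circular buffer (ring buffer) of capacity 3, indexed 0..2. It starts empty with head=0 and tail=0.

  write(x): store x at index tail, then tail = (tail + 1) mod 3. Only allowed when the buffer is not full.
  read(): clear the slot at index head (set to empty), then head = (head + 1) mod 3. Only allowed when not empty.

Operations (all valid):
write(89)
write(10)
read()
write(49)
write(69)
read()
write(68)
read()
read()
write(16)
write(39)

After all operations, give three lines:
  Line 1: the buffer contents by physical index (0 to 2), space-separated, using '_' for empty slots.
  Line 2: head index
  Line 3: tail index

write(89): buf=[89 _ _], head=0, tail=1, size=1
write(10): buf=[89 10 _], head=0, tail=2, size=2
read(): buf=[_ 10 _], head=1, tail=2, size=1
write(49): buf=[_ 10 49], head=1, tail=0, size=2
write(69): buf=[69 10 49], head=1, tail=1, size=3
read(): buf=[69 _ 49], head=2, tail=1, size=2
write(68): buf=[69 68 49], head=2, tail=2, size=3
read(): buf=[69 68 _], head=0, tail=2, size=2
read(): buf=[_ 68 _], head=1, tail=2, size=1
write(16): buf=[_ 68 16], head=1, tail=0, size=2
write(39): buf=[39 68 16], head=1, tail=1, size=3

Answer: 39 68 16
1
1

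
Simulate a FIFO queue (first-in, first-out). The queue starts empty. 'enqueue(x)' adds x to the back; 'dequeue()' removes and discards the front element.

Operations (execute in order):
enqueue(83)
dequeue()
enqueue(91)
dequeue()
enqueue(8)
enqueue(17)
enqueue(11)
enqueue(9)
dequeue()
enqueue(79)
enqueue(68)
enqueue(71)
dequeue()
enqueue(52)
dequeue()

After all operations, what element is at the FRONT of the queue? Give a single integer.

Answer: 9

Derivation:
enqueue(83): queue = [83]
dequeue(): queue = []
enqueue(91): queue = [91]
dequeue(): queue = []
enqueue(8): queue = [8]
enqueue(17): queue = [8, 17]
enqueue(11): queue = [8, 17, 11]
enqueue(9): queue = [8, 17, 11, 9]
dequeue(): queue = [17, 11, 9]
enqueue(79): queue = [17, 11, 9, 79]
enqueue(68): queue = [17, 11, 9, 79, 68]
enqueue(71): queue = [17, 11, 9, 79, 68, 71]
dequeue(): queue = [11, 9, 79, 68, 71]
enqueue(52): queue = [11, 9, 79, 68, 71, 52]
dequeue(): queue = [9, 79, 68, 71, 52]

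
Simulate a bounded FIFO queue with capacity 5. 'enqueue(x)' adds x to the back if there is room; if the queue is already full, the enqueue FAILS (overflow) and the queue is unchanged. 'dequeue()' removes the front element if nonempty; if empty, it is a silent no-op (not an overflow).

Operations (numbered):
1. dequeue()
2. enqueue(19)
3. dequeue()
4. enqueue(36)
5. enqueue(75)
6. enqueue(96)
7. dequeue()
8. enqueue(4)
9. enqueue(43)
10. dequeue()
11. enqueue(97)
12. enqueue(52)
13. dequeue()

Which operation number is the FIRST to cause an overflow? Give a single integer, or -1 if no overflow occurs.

Answer: -1

Derivation:
1. dequeue(): empty, no-op, size=0
2. enqueue(19): size=1
3. dequeue(): size=0
4. enqueue(36): size=1
5. enqueue(75): size=2
6. enqueue(96): size=3
7. dequeue(): size=2
8. enqueue(4): size=3
9. enqueue(43): size=4
10. dequeue(): size=3
11. enqueue(97): size=4
12. enqueue(52): size=5
13. dequeue(): size=4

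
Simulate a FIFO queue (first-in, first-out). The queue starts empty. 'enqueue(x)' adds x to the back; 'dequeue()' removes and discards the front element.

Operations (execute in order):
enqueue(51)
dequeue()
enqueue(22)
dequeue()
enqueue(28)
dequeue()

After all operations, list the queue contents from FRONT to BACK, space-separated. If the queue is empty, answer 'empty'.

enqueue(51): [51]
dequeue(): []
enqueue(22): [22]
dequeue(): []
enqueue(28): [28]
dequeue(): []

Answer: empty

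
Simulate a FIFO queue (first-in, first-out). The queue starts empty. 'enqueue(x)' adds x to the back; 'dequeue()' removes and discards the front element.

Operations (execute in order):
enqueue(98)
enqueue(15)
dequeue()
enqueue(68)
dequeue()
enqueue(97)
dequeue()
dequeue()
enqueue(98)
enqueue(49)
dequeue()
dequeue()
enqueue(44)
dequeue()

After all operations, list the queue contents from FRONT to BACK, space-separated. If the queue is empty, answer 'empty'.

enqueue(98): [98]
enqueue(15): [98, 15]
dequeue(): [15]
enqueue(68): [15, 68]
dequeue(): [68]
enqueue(97): [68, 97]
dequeue(): [97]
dequeue(): []
enqueue(98): [98]
enqueue(49): [98, 49]
dequeue(): [49]
dequeue(): []
enqueue(44): [44]
dequeue(): []

Answer: empty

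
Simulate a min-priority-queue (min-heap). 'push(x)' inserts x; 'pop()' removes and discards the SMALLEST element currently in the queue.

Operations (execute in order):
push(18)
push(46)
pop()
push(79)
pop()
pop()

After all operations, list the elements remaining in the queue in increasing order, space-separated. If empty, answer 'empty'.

push(18): heap contents = [18]
push(46): heap contents = [18, 46]
pop() → 18: heap contents = [46]
push(79): heap contents = [46, 79]
pop() → 46: heap contents = [79]
pop() → 79: heap contents = []

Answer: empty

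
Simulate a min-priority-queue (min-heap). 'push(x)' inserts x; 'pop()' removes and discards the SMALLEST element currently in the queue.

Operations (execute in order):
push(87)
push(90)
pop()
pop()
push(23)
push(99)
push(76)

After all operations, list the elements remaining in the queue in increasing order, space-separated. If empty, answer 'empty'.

push(87): heap contents = [87]
push(90): heap contents = [87, 90]
pop() → 87: heap contents = [90]
pop() → 90: heap contents = []
push(23): heap contents = [23]
push(99): heap contents = [23, 99]
push(76): heap contents = [23, 76, 99]

Answer: 23 76 99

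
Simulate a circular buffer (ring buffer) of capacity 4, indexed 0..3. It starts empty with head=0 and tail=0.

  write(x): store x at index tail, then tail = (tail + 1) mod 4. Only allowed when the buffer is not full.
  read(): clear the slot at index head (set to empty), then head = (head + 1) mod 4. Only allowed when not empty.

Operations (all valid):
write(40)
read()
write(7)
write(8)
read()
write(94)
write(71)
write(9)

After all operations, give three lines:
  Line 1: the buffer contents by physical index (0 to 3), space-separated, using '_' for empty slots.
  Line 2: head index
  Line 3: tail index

Answer: 71 9 8 94
2
2

Derivation:
write(40): buf=[40 _ _ _], head=0, tail=1, size=1
read(): buf=[_ _ _ _], head=1, tail=1, size=0
write(7): buf=[_ 7 _ _], head=1, tail=2, size=1
write(8): buf=[_ 7 8 _], head=1, tail=3, size=2
read(): buf=[_ _ 8 _], head=2, tail=3, size=1
write(94): buf=[_ _ 8 94], head=2, tail=0, size=2
write(71): buf=[71 _ 8 94], head=2, tail=1, size=3
write(9): buf=[71 9 8 94], head=2, tail=2, size=4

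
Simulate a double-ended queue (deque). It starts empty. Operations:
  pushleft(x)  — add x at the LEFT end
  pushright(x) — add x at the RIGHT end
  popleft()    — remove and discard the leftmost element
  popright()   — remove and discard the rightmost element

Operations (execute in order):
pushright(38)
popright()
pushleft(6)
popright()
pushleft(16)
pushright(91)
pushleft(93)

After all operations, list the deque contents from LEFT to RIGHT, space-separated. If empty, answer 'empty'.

pushright(38): [38]
popright(): []
pushleft(6): [6]
popright(): []
pushleft(16): [16]
pushright(91): [16, 91]
pushleft(93): [93, 16, 91]

Answer: 93 16 91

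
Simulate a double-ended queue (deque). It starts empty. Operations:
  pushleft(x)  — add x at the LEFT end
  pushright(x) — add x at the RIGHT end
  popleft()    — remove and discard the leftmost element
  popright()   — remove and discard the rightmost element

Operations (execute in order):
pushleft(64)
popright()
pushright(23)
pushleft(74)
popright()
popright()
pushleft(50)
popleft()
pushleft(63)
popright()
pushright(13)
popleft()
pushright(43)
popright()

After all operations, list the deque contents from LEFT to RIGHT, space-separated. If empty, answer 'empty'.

Answer: empty

Derivation:
pushleft(64): [64]
popright(): []
pushright(23): [23]
pushleft(74): [74, 23]
popright(): [74]
popright(): []
pushleft(50): [50]
popleft(): []
pushleft(63): [63]
popright(): []
pushright(13): [13]
popleft(): []
pushright(43): [43]
popright(): []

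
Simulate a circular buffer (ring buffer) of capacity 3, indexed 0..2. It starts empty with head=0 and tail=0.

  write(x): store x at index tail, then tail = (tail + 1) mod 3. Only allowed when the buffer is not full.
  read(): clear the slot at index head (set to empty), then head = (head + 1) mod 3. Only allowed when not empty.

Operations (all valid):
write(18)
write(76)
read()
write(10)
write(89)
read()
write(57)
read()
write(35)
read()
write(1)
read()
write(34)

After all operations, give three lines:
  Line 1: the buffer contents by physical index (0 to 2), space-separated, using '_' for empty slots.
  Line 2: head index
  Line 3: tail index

Answer: 1 34 35
2
2

Derivation:
write(18): buf=[18 _ _], head=0, tail=1, size=1
write(76): buf=[18 76 _], head=0, tail=2, size=2
read(): buf=[_ 76 _], head=1, tail=2, size=1
write(10): buf=[_ 76 10], head=1, tail=0, size=2
write(89): buf=[89 76 10], head=1, tail=1, size=3
read(): buf=[89 _ 10], head=2, tail=1, size=2
write(57): buf=[89 57 10], head=2, tail=2, size=3
read(): buf=[89 57 _], head=0, tail=2, size=2
write(35): buf=[89 57 35], head=0, tail=0, size=3
read(): buf=[_ 57 35], head=1, tail=0, size=2
write(1): buf=[1 57 35], head=1, tail=1, size=3
read(): buf=[1 _ 35], head=2, tail=1, size=2
write(34): buf=[1 34 35], head=2, tail=2, size=3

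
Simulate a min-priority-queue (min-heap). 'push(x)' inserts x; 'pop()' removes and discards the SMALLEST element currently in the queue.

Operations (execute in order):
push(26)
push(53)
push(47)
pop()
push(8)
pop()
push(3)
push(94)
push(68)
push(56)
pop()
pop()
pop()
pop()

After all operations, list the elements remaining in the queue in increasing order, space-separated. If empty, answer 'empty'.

push(26): heap contents = [26]
push(53): heap contents = [26, 53]
push(47): heap contents = [26, 47, 53]
pop() → 26: heap contents = [47, 53]
push(8): heap contents = [8, 47, 53]
pop() → 8: heap contents = [47, 53]
push(3): heap contents = [3, 47, 53]
push(94): heap contents = [3, 47, 53, 94]
push(68): heap contents = [3, 47, 53, 68, 94]
push(56): heap contents = [3, 47, 53, 56, 68, 94]
pop() → 3: heap contents = [47, 53, 56, 68, 94]
pop() → 47: heap contents = [53, 56, 68, 94]
pop() → 53: heap contents = [56, 68, 94]
pop() → 56: heap contents = [68, 94]

Answer: 68 94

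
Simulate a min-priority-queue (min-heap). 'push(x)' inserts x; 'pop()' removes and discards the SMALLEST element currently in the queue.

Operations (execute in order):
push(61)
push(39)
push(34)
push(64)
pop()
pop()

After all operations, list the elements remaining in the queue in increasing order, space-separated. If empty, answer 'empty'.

Answer: 61 64

Derivation:
push(61): heap contents = [61]
push(39): heap contents = [39, 61]
push(34): heap contents = [34, 39, 61]
push(64): heap contents = [34, 39, 61, 64]
pop() → 34: heap contents = [39, 61, 64]
pop() → 39: heap contents = [61, 64]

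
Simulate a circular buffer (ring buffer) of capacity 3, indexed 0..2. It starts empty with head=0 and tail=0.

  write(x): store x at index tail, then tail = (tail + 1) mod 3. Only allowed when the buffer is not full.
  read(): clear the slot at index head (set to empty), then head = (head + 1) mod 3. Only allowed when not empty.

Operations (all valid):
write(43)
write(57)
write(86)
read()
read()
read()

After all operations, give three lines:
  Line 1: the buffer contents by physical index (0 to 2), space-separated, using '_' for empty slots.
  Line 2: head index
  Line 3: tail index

Answer: _ _ _
0
0

Derivation:
write(43): buf=[43 _ _], head=0, tail=1, size=1
write(57): buf=[43 57 _], head=0, tail=2, size=2
write(86): buf=[43 57 86], head=0, tail=0, size=3
read(): buf=[_ 57 86], head=1, tail=0, size=2
read(): buf=[_ _ 86], head=2, tail=0, size=1
read(): buf=[_ _ _], head=0, tail=0, size=0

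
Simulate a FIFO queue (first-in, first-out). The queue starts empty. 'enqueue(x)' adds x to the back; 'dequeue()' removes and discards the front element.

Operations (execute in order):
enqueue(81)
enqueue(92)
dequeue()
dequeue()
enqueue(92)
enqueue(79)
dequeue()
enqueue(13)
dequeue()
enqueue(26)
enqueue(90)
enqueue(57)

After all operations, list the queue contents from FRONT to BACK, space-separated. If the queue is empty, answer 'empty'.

Answer: 13 26 90 57

Derivation:
enqueue(81): [81]
enqueue(92): [81, 92]
dequeue(): [92]
dequeue(): []
enqueue(92): [92]
enqueue(79): [92, 79]
dequeue(): [79]
enqueue(13): [79, 13]
dequeue(): [13]
enqueue(26): [13, 26]
enqueue(90): [13, 26, 90]
enqueue(57): [13, 26, 90, 57]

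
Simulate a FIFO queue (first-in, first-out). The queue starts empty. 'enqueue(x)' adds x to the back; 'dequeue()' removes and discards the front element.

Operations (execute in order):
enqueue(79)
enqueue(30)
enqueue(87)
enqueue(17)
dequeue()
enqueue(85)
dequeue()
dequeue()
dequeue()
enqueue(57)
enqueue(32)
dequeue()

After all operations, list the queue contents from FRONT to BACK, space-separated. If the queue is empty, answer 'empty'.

enqueue(79): [79]
enqueue(30): [79, 30]
enqueue(87): [79, 30, 87]
enqueue(17): [79, 30, 87, 17]
dequeue(): [30, 87, 17]
enqueue(85): [30, 87, 17, 85]
dequeue(): [87, 17, 85]
dequeue(): [17, 85]
dequeue(): [85]
enqueue(57): [85, 57]
enqueue(32): [85, 57, 32]
dequeue(): [57, 32]

Answer: 57 32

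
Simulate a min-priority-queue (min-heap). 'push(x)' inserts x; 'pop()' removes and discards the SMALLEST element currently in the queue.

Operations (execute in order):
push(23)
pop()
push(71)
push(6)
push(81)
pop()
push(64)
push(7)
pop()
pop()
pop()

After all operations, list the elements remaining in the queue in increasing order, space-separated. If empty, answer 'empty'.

Answer: 81

Derivation:
push(23): heap contents = [23]
pop() → 23: heap contents = []
push(71): heap contents = [71]
push(6): heap contents = [6, 71]
push(81): heap contents = [6, 71, 81]
pop() → 6: heap contents = [71, 81]
push(64): heap contents = [64, 71, 81]
push(7): heap contents = [7, 64, 71, 81]
pop() → 7: heap contents = [64, 71, 81]
pop() → 64: heap contents = [71, 81]
pop() → 71: heap contents = [81]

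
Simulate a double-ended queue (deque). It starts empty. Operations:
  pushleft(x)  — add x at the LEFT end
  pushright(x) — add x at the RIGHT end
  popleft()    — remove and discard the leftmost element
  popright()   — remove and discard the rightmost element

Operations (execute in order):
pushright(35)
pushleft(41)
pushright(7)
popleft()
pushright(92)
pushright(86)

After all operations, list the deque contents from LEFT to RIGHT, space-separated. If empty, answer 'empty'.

Answer: 35 7 92 86

Derivation:
pushright(35): [35]
pushleft(41): [41, 35]
pushright(7): [41, 35, 7]
popleft(): [35, 7]
pushright(92): [35, 7, 92]
pushright(86): [35, 7, 92, 86]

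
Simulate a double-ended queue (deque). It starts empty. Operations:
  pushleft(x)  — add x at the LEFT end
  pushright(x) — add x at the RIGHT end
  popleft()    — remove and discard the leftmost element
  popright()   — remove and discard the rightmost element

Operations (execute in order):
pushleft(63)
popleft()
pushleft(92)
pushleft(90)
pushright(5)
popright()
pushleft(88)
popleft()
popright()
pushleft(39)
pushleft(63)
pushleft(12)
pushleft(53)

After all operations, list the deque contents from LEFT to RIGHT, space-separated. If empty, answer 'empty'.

pushleft(63): [63]
popleft(): []
pushleft(92): [92]
pushleft(90): [90, 92]
pushright(5): [90, 92, 5]
popright(): [90, 92]
pushleft(88): [88, 90, 92]
popleft(): [90, 92]
popright(): [90]
pushleft(39): [39, 90]
pushleft(63): [63, 39, 90]
pushleft(12): [12, 63, 39, 90]
pushleft(53): [53, 12, 63, 39, 90]

Answer: 53 12 63 39 90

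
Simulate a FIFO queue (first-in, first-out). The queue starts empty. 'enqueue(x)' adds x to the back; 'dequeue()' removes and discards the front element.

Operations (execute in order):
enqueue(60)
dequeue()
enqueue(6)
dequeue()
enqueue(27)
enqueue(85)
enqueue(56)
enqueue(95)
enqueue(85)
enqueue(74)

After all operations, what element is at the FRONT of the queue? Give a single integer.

Answer: 27

Derivation:
enqueue(60): queue = [60]
dequeue(): queue = []
enqueue(6): queue = [6]
dequeue(): queue = []
enqueue(27): queue = [27]
enqueue(85): queue = [27, 85]
enqueue(56): queue = [27, 85, 56]
enqueue(95): queue = [27, 85, 56, 95]
enqueue(85): queue = [27, 85, 56, 95, 85]
enqueue(74): queue = [27, 85, 56, 95, 85, 74]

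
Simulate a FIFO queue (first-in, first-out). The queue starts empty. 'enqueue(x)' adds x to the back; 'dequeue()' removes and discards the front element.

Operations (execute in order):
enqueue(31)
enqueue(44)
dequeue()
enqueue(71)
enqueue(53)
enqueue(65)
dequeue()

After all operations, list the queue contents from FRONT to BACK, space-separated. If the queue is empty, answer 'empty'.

enqueue(31): [31]
enqueue(44): [31, 44]
dequeue(): [44]
enqueue(71): [44, 71]
enqueue(53): [44, 71, 53]
enqueue(65): [44, 71, 53, 65]
dequeue(): [71, 53, 65]

Answer: 71 53 65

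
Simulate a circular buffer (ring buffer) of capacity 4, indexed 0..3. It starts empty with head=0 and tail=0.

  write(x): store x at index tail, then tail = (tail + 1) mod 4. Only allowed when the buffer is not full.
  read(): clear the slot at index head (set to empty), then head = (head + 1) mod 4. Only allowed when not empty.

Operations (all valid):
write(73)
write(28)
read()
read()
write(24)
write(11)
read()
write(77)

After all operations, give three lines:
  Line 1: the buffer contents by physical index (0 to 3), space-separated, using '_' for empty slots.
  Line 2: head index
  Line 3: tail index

write(73): buf=[73 _ _ _], head=0, tail=1, size=1
write(28): buf=[73 28 _ _], head=0, tail=2, size=2
read(): buf=[_ 28 _ _], head=1, tail=2, size=1
read(): buf=[_ _ _ _], head=2, tail=2, size=0
write(24): buf=[_ _ 24 _], head=2, tail=3, size=1
write(11): buf=[_ _ 24 11], head=2, tail=0, size=2
read(): buf=[_ _ _ 11], head=3, tail=0, size=1
write(77): buf=[77 _ _ 11], head=3, tail=1, size=2

Answer: 77 _ _ 11
3
1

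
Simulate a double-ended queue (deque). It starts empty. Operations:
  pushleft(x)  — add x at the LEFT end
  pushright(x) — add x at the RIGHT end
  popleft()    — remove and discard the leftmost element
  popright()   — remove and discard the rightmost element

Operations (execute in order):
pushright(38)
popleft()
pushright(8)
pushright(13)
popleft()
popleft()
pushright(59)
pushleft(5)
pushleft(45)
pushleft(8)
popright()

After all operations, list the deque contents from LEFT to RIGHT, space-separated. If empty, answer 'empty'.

pushright(38): [38]
popleft(): []
pushright(8): [8]
pushright(13): [8, 13]
popleft(): [13]
popleft(): []
pushright(59): [59]
pushleft(5): [5, 59]
pushleft(45): [45, 5, 59]
pushleft(8): [8, 45, 5, 59]
popright(): [8, 45, 5]

Answer: 8 45 5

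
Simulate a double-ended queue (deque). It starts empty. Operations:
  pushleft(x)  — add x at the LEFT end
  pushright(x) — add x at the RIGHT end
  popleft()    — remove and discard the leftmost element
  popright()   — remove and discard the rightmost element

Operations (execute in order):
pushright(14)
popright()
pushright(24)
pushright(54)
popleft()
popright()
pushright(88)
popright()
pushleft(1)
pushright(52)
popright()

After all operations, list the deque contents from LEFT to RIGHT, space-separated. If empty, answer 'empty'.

pushright(14): [14]
popright(): []
pushright(24): [24]
pushright(54): [24, 54]
popleft(): [54]
popright(): []
pushright(88): [88]
popright(): []
pushleft(1): [1]
pushright(52): [1, 52]
popright(): [1]

Answer: 1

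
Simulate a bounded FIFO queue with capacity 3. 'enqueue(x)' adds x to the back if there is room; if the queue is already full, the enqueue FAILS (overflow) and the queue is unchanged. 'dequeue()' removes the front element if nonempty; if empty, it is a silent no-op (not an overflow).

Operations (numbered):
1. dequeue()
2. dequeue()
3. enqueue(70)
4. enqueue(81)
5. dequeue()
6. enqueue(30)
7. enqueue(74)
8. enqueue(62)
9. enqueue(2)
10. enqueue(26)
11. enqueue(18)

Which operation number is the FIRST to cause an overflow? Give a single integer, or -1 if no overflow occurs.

1. dequeue(): empty, no-op, size=0
2. dequeue(): empty, no-op, size=0
3. enqueue(70): size=1
4. enqueue(81): size=2
5. dequeue(): size=1
6. enqueue(30): size=2
7. enqueue(74): size=3
8. enqueue(62): size=3=cap → OVERFLOW (fail)
9. enqueue(2): size=3=cap → OVERFLOW (fail)
10. enqueue(26): size=3=cap → OVERFLOW (fail)
11. enqueue(18): size=3=cap → OVERFLOW (fail)

Answer: 8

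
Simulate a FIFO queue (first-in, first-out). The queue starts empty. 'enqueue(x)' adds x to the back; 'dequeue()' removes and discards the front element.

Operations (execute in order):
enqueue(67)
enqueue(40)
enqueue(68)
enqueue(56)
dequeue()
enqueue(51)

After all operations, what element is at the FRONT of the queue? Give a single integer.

enqueue(67): queue = [67]
enqueue(40): queue = [67, 40]
enqueue(68): queue = [67, 40, 68]
enqueue(56): queue = [67, 40, 68, 56]
dequeue(): queue = [40, 68, 56]
enqueue(51): queue = [40, 68, 56, 51]

Answer: 40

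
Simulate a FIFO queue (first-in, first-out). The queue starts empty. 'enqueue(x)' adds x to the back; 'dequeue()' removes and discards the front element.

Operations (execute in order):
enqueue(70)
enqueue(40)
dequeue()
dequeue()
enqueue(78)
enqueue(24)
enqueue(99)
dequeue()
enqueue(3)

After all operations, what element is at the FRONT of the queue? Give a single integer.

enqueue(70): queue = [70]
enqueue(40): queue = [70, 40]
dequeue(): queue = [40]
dequeue(): queue = []
enqueue(78): queue = [78]
enqueue(24): queue = [78, 24]
enqueue(99): queue = [78, 24, 99]
dequeue(): queue = [24, 99]
enqueue(3): queue = [24, 99, 3]

Answer: 24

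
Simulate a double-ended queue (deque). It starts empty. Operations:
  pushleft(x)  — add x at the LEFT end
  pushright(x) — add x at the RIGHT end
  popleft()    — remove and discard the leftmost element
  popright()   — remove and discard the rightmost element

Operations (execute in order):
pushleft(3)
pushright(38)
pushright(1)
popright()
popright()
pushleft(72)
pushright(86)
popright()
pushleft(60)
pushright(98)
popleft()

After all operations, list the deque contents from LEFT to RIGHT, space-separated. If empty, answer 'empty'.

pushleft(3): [3]
pushright(38): [3, 38]
pushright(1): [3, 38, 1]
popright(): [3, 38]
popright(): [3]
pushleft(72): [72, 3]
pushright(86): [72, 3, 86]
popright(): [72, 3]
pushleft(60): [60, 72, 3]
pushright(98): [60, 72, 3, 98]
popleft(): [72, 3, 98]

Answer: 72 3 98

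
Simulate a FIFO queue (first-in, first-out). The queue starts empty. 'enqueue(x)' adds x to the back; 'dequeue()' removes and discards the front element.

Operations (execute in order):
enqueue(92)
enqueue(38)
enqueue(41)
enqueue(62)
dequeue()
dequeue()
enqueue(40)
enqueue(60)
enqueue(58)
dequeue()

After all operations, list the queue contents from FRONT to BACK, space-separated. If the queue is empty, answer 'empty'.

Answer: 62 40 60 58

Derivation:
enqueue(92): [92]
enqueue(38): [92, 38]
enqueue(41): [92, 38, 41]
enqueue(62): [92, 38, 41, 62]
dequeue(): [38, 41, 62]
dequeue(): [41, 62]
enqueue(40): [41, 62, 40]
enqueue(60): [41, 62, 40, 60]
enqueue(58): [41, 62, 40, 60, 58]
dequeue(): [62, 40, 60, 58]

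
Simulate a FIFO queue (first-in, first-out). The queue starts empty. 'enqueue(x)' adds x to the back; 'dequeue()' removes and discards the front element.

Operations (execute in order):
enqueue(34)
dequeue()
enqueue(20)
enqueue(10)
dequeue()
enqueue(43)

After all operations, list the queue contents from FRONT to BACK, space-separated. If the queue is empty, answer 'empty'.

Answer: 10 43

Derivation:
enqueue(34): [34]
dequeue(): []
enqueue(20): [20]
enqueue(10): [20, 10]
dequeue(): [10]
enqueue(43): [10, 43]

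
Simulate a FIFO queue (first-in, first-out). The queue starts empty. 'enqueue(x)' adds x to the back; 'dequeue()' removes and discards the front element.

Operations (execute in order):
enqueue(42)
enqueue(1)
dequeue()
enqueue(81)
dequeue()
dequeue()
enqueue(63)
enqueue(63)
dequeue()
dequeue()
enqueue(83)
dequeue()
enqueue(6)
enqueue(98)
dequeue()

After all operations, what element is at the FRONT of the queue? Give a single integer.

enqueue(42): queue = [42]
enqueue(1): queue = [42, 1]
dequeue(): queue = [1]
enqueue(81): queue = [1, 81]
dequeue(): queue = [81]
dequeue(): queue = []
enqueue(63): queue = [63]
enqueue(63): queue = [63, 63]
dequeue(): queue = [63]
dequeue(): queue = []
enqueue(83): queue = [83]
dequeue(): queue = []
enqueue(6): queue = [6]
enqueue(98): queue = [6, 98]
dequeue(): queue = [98]

Answer: 98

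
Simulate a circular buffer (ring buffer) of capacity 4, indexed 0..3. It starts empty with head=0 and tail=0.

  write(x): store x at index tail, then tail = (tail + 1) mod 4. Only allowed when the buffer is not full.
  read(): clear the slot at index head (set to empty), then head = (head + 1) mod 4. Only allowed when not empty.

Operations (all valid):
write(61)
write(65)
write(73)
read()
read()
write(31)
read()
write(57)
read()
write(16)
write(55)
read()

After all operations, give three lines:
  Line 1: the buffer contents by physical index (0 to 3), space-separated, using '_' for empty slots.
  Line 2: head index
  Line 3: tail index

write(61): buf=[61 _ _ _], head=0, tail=1, size=1
write(65): buf=[61 65 _ _], head=0, tail=2, size=2
write(73): buf=[61 65 73 _], head=0, tail=3, size=3
read(): buf=[_ 65 73 _], head=1, tail=3, size=2
read(): buf=[_ _ 73 _], head=2, tail=3, size=1
write(31): buf=[_ _ 73 31], head=2, tail=0, size=2
read(): buf=[_ _ _ 31], head=3, tail=0, size=1
write(57): buf=[57 _ _ 31], head=3, tail=1, size=2
read(): buf=[57 _ _ _], head=0, tail=1, size=1
write(16): buf=[57 16 _ _], head=0, tail=2, size=2
write(55): buf=[57 16 55 _], head=0, tail=3, size=3
read(): buf=[_ 16 55 _], head=1, tail=3, size=2

Answer: _ 16 55 _
1
3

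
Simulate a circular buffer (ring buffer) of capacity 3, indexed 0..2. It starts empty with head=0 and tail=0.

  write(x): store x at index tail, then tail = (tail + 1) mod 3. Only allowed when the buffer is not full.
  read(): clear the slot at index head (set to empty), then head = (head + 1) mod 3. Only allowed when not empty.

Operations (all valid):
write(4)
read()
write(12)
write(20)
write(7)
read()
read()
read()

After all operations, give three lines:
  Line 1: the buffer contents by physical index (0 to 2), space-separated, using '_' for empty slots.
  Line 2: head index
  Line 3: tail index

Answer: _ _ _
1
1

Derivation:
write(4): buf=[4 _ _], head=0, tail=1, size=1
read(): buf=[_ _ _], head=1, tail=1, size=0
write(12): buf=[_ 12 _], head=1, tail=2, size=1
write(20): buf=[_ 12 20], head=1, tail=0, size=2
write(7): buf=[7 12 20], head=1, tail=1, size=3
read(): buf=[7 _ 20], head=2, tail=1, size=2
read(): buf=[7 _ _], head=0, tail=1, size=1
read(): buf=[_ _ _], head=1, tail=1, size=0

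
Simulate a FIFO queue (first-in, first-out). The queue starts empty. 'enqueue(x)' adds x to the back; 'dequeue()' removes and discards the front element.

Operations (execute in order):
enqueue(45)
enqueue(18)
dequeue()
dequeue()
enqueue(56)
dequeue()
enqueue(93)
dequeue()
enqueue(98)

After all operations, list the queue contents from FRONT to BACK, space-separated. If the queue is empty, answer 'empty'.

enqueue(45): [45]
enqueue(18): [45, 18]
dequeue(): [18]
dequeue(): []
enqueue(56): [56]
dequeue(): []
enqueue(93): [93]
dequeue(): []
enqueue(98): [98]

Answer: 98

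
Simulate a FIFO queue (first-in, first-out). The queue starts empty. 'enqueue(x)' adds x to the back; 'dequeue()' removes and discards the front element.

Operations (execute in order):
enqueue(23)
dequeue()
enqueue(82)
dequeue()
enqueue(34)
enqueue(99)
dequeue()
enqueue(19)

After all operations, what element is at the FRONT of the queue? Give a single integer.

enqueue(23): queue = [23]
dequeue(): queue = []
enqueue(82): queue = [82]
dequeue(): queue = []
enqueue(34): queue = [34]
enqueue(99): queue = [34, 99]
dequeue(): queue = [99]
enqueue(19): queue = [99, 19]

Answer: 99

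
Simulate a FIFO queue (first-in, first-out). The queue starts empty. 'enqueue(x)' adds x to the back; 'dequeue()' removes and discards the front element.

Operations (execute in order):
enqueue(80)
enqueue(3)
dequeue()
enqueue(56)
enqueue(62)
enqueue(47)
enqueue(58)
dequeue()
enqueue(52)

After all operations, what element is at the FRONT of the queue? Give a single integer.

enqueue(80): queue = [80]
enqueue(3): queue = [80, 3]
dequeue(): queue = [3]
enqueue(56): queue = [3, 56]
enqueue(62): queue = [3, 56, 62]
enqueue(47): queue = [3, 56, 62, 47]
enqueue(58): queue = [3, 56, 62, 47, 58]
dequeue(): queue = [56, 62, 47, 58]
enqueue(52): queue = [56, 62, 47, 58, 52]

Answer: 56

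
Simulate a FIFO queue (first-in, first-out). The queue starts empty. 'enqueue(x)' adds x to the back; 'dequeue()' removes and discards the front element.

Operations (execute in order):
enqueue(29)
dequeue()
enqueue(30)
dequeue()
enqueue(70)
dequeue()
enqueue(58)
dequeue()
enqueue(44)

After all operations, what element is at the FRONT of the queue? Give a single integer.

enqueue(29): queue = [29]
dequeue(): queue = []
enqueue(30): queue = [30]
dequeue(): queue = []
enqueue(70): queue = [70]
dequeue(): queue = []
enqueue(58): queue = [58]
dequeue(): queue = []
enqueue(44): queue = [44]

Answer: 44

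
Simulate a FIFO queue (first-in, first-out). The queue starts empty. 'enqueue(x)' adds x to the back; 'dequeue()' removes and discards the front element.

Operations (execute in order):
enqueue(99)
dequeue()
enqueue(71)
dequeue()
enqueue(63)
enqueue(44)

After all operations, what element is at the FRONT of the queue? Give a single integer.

enqueue(99): queue = [99]
dequeue(): queue = []
enqueue(71): queue = [71]
dequeue(): queue = []
enqueue(63): queue = [63]
enqueue(44): queue = [63, 44]

Answer: 63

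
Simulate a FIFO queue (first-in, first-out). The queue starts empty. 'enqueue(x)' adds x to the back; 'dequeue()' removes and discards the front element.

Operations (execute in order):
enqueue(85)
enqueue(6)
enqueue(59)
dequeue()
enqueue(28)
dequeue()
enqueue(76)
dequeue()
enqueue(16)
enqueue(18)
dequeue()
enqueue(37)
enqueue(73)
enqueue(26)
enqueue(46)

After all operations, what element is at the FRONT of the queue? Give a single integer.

enqueue(85): queue = [85]
enqueue(6): queue = [85, 6]
enqueue(59): queue = [85, 6, 59]
dequeue(): queue = [6, 59]
enqueue(28): queue = [6, 59, 28]
dequeue(): queue = [59, 28]
enqueue(76): queue = [59, 28, 76]
dequeue(): queue = [28, 76]
enqueue(16): queue = [28, 76, 16]
enqueue(18): queue = [28, 76, 16, 18]
dequeue(): queue = [76, 16, 18]
enqueue(37): queue = [76, 16, 18, 37]
enqueue(73): queue = [76, 16, 18, 37, 73]
enqueue(26): queue = [76, 16, 18, 37, 73, 26]
enqueue(46): queue = [76, 16, 18, 37, 73, 26, 46]

Answer: 76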